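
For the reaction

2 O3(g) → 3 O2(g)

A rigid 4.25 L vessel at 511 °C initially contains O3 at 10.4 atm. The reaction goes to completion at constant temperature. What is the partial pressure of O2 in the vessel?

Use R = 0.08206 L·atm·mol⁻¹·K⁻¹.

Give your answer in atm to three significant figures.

15.6 atm

n(O3)₀ = PV/RT = (10.4 × 4.25) / (0.08206 × 784.15) = 0.6869 mol
n(O2) = (3/2) × 0.6869 = 1.030 mol
P(O2) = nRT/V = 1.030 × 0.08206 × 784.15 / 4.25 = 15.59 atm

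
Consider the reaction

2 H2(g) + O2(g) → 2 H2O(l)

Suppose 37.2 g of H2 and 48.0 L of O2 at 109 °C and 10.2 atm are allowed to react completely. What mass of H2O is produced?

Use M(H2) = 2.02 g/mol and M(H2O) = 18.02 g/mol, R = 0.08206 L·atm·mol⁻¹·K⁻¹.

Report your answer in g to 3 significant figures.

332 g

n(H2) = 37.2 / 2.02 = 18.42 mol
n(O2) = PV/RT = (10.2 × 48.0) / (0.08206 × 382.15) = 15.61 mol
For 18.42 mol H2, stoichiometry requires (1/2) × 18.42 = 9.210 mol O2; 15.61 mol is available, so H2 is limiting.
n(H2O) = (2/2) × 18.42 = 18.42 mol
m(H2O) = 18.42 × 18.02 = 331.9 g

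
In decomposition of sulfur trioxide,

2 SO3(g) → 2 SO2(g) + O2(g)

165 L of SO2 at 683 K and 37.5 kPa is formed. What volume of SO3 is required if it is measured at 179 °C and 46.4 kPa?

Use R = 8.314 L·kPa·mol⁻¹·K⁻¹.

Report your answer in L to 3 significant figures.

88.3 L

n(SO2) = PV/RT = (37.5 × 165) / (8.314 × 683) = 1.090 mol
n(SO3) = (2/2) × 1.090 = 1.090 mol
V = nRT/P = 1.090 × 8.314 × 452.15 / 46.4 = 88.31 L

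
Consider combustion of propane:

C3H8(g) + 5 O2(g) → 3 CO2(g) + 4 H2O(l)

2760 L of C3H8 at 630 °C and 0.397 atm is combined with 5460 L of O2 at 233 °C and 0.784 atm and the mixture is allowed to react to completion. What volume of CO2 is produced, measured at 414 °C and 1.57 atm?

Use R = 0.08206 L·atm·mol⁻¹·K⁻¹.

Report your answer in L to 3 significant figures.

n(C3H8) = PV/RT = (0.397 × 2760) / (0.08206 × 903.15) = 14.78 mol
n(O2) = PV/RT = (0.784 × 5460) / (0.08206 × 506.15) = 103.1 mol
For 14.78 mol C3H8, stoichiometry requires (5/1) × 14.78 = 73.90 mol O2; 103.1 mol is available, so C3H8 is limiting.
n(CO2) = (3/1) × 14.78 = 44.34 mol
V(CO2) = nRT/P = 44.34 × 0.08206 × 687.15 / 1.57 = 1592 L

1590 L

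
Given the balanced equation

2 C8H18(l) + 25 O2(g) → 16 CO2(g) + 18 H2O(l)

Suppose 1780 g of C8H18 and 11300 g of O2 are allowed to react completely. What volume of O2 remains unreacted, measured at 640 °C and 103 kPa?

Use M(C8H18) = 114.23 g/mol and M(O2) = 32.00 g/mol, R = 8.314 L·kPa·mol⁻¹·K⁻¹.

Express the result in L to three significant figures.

11700 L

n(C8H18) = 1780 / 114.23 = 15.58 mol
n(O2) = 11300 / 32.00 = 353.1 mol
For 15.58 mol C8H18, stoichiometry requires (25/2) × 15.58 = 194.8 mol O2; 353.1 mol is available, so C8H18 is limiting.
n(O2) consumed = (25/2) × 15.58 = 194.8 mol; remaining = 353.1 − 194.8 = 158.3 mol
V(O2) = nRT/P = 158.3 × 8.314 × 913.15 / 103 = 11670 L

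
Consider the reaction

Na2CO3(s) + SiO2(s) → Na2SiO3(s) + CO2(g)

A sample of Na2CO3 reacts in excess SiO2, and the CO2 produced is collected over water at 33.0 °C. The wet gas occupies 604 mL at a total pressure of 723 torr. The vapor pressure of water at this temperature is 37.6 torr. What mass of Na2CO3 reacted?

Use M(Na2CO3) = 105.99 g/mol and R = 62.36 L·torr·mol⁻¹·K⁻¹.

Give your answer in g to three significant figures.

2.30 g

P(CO2) = 723 − 37.6 = 685.4 torr
n(CO2) = PV/RT = (685.4 × 0.6040) / (62.36 × 306.15) = 0.02168 mol
n(Na2CO3) = (1/1) × 0.02168 = 0.02168 mol
m(Na2CO3) = 0.02168 × 105.99 = 2.298 g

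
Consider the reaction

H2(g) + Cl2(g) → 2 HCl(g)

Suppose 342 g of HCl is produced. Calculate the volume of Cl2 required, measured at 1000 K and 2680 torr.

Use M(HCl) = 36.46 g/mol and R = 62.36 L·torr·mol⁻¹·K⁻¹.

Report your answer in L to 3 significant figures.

n(HCl) = 342.0 / 36.46 = 9.380 mol
n(Cl2) = (1/2) × 9.380 = 4.690 mol
V = nRT/P = 4.690 × 62.36 × 1000 / 2680 = 109.1 L

109 L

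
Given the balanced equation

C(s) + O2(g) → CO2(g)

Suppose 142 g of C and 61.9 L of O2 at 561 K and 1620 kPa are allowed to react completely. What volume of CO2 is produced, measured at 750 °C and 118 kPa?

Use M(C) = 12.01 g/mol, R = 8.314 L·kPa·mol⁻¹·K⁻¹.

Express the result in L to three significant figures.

n(C) = 142 / 12.01 = 11.82 mol
n(O2) = PV/RT = (1620 × 61.9) / (8.314 × 561) = 21.50 mol
For 11.82 mol C, stoichiometry requires (1/1) × 11.82 = 11.82 mol O2; 21.50 mol is available, so C is limiting.
n(CO2) = (1/1) × 11.82 = 11.82 mol
V(CO2) = nRT/P = 11.82 × 8.314 × 1023.15 / 118 = 852.1 L

852 L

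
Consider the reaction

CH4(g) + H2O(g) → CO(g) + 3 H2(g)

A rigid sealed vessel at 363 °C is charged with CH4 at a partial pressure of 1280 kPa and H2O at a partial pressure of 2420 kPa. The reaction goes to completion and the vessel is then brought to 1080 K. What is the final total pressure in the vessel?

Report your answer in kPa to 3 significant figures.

10600 kPa

At constant V, partial pressures at 363 °C are proportional to moles, so apply stoichiometry directly to pressures.
P(H2O) required for 1280 kPa of CH4 = (1/1) × 1280 = 1280 kPa; available 2420 kPa, so CH4 is limiting.
P(H2O) remaining = 2420 − (1/1) × 1280 = 1140 kPa
P(gaseous products) = (1+3)/1 × 1280 = 5120 kPa
P_total at 363 °C = 1140 + 5120 = 6260 kPa
Scaling to 1080 K: P = 6260 × 1080/636.15 = 10630 kPa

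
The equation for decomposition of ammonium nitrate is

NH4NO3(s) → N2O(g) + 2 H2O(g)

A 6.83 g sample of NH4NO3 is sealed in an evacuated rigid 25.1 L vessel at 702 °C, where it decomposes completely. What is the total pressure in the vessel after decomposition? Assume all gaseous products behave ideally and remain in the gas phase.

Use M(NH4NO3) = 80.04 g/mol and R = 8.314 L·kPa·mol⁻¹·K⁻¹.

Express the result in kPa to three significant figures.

82.7 kPa

n(NH4NO3) = 6.83 / 80.04 = 0.08533 mol
n(gas produced) = (3/1) × 0.08533 = 0.2560 mol
P = nRT/V = 0.2560 × 8.314 × 975.15 / 25.1 = 82.69 kPa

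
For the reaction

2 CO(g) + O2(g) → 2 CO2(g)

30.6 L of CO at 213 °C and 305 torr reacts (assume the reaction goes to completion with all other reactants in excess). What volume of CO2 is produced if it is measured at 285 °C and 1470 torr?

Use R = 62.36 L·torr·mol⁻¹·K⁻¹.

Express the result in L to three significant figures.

n(CO) = PV/RT = (305 × 30.6) / (62.36 × 486.15) = 0.3079 mol
n(CO2) = (2/2) × 0.3079 = 0.3079 mol
V = nRT/P = 0.3079 × 62.36 × 558.15 / 1470 = 7.290 L

7.29 L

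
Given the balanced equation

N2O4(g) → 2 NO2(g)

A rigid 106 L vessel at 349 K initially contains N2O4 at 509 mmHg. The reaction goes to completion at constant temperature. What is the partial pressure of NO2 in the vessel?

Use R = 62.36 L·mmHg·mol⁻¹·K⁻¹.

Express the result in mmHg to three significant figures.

n(N2O4)₀ = PV/RT = (509 × 106) / (62.36 × 349) = 2.479 mol
n(NO2) = (2/1) × 2.479 = 4.958 mol
P(NO2) = nRT/V = 4.958 × 62.36 × 349 / 106 = 1018 mmHg

1020 mmHg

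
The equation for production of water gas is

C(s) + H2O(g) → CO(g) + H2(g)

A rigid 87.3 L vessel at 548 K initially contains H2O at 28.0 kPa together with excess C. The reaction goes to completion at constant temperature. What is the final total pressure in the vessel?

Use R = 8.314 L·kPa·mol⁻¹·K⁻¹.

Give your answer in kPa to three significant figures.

56.0 kPa

At constant T and V, P ∝ n(gas): 1 mol gas → 2 mol gas.
P_final = (2/1) × 28.0 = 56.00 kPa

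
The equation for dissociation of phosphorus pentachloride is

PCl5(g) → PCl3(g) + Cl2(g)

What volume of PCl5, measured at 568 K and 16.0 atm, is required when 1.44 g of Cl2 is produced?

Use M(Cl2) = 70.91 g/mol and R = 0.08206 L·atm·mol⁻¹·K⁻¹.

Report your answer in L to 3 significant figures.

0.0592 L

n(Cl2) = 1.440 / 70.91 = 0.02031 mol
n(PCl5) = (1/1) × 0.02031 = 0.02031 mol
V = nRT/P = 0.02031 × 0.08206 × 568 / 16.0 = 0.05917 L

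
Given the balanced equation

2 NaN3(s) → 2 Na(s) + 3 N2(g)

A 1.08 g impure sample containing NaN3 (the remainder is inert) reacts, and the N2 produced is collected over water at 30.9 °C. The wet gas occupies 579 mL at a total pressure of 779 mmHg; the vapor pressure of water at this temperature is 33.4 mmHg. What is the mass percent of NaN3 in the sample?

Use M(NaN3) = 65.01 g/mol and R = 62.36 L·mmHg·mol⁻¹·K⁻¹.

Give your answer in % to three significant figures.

91.4 %

P(N2) = 779 − 33.4 = 745.6 mmHg
n(N2) = PV/RT = (745.6 × 0.5790) / (62.36 × 304.05) = 0.02277 mol
n(NaN3) = (2/3) × 0.02277 = 0.01518 mol
m(NaN3) = 0.01518 × 65.01 = 0.9869 g
%NaN3 = 0.9869 / 1.08 × 100 = 91.38%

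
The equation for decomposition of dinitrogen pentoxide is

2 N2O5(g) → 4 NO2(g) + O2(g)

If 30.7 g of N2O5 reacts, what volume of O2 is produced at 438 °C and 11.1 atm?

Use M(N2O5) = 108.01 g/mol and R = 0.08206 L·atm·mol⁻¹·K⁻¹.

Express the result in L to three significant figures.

n(N2O5) = 30.70 / 108.01 = 0.2842 mol
n(O2) = (1/2) × 0.2842 = 0.1421 mol
V = nRT/P = 0.1421 × 0.08206 × 711.15 / 11.1 = 0.7471 L

0.747 L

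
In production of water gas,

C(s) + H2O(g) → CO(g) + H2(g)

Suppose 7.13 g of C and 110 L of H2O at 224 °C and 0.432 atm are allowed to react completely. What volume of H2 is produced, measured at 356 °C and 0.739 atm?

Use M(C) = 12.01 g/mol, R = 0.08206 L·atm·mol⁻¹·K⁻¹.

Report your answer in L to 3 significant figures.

n(C) = 7.13 / 12.01 = 0.5937 mol
n(H2O) = PV/RT = (0.432 × 110) / (0.08206 × 497.15) = 1.165 mol
For 0.5937 mol C, stoichiometry requires (1/1) × 0.5937 = 0.5937 mol H2O; 1.165 mol is available, so C is limiting.
n(H2) = (1/1) × 0.5937 = 0.5937 mol
V(H2) = nRT/P = 0.5937 × 0.08206 × 629.15 / 0.739 = 41.48 L

41.5 L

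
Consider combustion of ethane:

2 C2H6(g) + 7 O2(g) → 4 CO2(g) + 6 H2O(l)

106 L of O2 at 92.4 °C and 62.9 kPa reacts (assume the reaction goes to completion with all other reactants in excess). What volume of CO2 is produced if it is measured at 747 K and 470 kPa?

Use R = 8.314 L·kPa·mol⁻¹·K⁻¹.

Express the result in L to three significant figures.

n(O2) = PV/RT = (62.9 × 106) / (8.314 × 365.55) = 2.194 mol
n(CO2) = (4/7) × 2.194 = 1.254 mol
V = nRT/P = 1.254 × 8.314 × 747 / 470 = 16.57 L

16.6 L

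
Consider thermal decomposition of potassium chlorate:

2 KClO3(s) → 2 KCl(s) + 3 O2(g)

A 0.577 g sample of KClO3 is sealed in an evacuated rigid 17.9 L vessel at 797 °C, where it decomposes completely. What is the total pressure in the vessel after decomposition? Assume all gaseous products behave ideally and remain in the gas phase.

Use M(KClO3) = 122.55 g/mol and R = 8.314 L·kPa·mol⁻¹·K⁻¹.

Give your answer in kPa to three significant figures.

3.51 kPa

n(KClO3) = 0.577 / 122.55 = 0.004708 mol
n(gas produced) = (3/2) × 0.004708 = 0.007062 mol
P = nRT/V = 0.007062 × 8.314 × 1070.15 / 17.9 = 3.510 kPa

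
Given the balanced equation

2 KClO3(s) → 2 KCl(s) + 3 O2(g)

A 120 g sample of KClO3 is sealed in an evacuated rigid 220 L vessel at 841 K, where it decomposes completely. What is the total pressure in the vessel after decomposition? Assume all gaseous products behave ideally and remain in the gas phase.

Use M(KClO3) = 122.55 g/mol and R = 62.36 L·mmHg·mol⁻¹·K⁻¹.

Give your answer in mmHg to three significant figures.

n(KClO3) = 120 / 122.55 = 0.9792 mol
n(gas produced) = (3/2) × 0.9792 = 1.469 mol
P = nRT/V = 1.469 × 62.36 × 841 / 220 = 350.2 mmHg

350 mmHg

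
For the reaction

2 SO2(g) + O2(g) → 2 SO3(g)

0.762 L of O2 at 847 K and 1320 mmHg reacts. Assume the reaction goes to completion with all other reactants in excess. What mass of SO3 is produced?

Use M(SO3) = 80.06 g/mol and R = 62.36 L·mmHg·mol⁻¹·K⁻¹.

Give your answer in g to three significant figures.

3.05 g

n(O2) = PV/RT = (1320 × 0.762) / (62.36 × 847) = 0.01904 mol
n(SO3) = (2/1) × 0.01904 = 0.03808 mol
m(SO3) = 0.03808 × 80.06 = 3.049 g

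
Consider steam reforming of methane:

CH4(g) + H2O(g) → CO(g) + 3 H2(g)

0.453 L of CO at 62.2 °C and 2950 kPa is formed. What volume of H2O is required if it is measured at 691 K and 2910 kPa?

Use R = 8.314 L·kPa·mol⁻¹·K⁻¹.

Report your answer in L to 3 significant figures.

n(CO) = PV/RT = (2950 × 0.453) / (8.314 × 335.35) = 0.4793 mol
n(H2O) = (1/1) × 0.4793 = 0.4793 mol
V = nRT/P = 0.4793 × 8.314 × 691 / 2910 = 0.9462 L

0.946 L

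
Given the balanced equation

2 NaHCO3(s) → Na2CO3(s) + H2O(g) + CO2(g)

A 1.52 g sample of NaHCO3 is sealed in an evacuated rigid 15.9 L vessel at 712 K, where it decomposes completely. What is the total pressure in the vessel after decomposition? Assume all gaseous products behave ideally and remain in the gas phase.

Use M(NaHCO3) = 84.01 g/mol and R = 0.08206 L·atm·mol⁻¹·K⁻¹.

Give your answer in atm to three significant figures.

0.0665 atm

n(NaHCO3) = 1.52 / 84.01 = 0.01809 mol
n(gas produced) = (2/2) × 0.01809 = 0.01809 mol
P = nRT/V = 0.01809 × 0.08206 × 712 / 15.9 = 0.06647 atm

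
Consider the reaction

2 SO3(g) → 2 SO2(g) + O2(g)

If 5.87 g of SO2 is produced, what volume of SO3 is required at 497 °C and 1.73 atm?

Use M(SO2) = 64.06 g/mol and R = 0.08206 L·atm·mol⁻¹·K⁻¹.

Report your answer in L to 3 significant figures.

3.35 L

n(SO2) = 5.870 / 64.06 = 0.09163 mol
n(SO3) = (2/2) × 0.09163 = 0.09163 mol
V = nRT/P = 0.09163 × 0.08206 × 770.15 / 1.73 = 3.347 L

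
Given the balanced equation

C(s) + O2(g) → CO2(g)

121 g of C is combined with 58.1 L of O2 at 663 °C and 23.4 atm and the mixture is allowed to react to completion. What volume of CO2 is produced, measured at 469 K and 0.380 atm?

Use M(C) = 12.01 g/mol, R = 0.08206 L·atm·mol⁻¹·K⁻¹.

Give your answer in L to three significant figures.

n(C) = 121 / 12.01 = 10.07 mol
n(O2) = PV/RT = (23.4 × 58.1) / (0.08206 × 936.15) = 17.70 mol
For 10.07 mol C, stoichiometry requires (1/1) × 10.07 = 10.07 mol O2; 17.70 mol is available, so C is limiting.
n(CO2) = (1/1) × 10.07 = 10.07 mol
V(CO2) = nRT/P = 10.07 × 0.08206 × 469 / 0.380 = 1020 L

1020 L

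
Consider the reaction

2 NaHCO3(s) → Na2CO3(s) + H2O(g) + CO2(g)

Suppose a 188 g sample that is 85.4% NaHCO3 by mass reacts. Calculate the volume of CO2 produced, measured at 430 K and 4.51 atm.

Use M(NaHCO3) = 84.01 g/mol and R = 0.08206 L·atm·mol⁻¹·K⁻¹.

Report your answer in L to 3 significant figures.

mass of NaHCO3 = 188 × 85.4/100 = 160.6 g
n(NaHCO3) = 160.6 / 84.01 = 1.912 mol
n(CO2) = (1/2) × 1.912 = 0.9560 mol
V = nRT/P = 0.9560 × 0.08206 × 430 / 4.51 = 7.480 L

7.48 L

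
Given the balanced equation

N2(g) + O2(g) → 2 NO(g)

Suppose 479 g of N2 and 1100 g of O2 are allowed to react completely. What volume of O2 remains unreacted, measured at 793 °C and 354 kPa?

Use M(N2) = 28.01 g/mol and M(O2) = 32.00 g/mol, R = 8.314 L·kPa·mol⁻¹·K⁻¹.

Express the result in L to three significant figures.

433 L

n(N2) = 479 / 28.01 = 17.10 mol
n(O2) = 1100 / 32.00 = 34.38 mol
For 17.10 mol N2, stoichiometry requires (1/1) × 17.10 = 17.10 mol O2; 34.38 mol is available, so N2 is limiting.
n(O2) consumed = (1/1) × 17.10 = 17.10 mol; remaining = 34.38 − 17.10 = 17.28 mol
V(O2) = nRT/P = 17.28 × 8.314 × 1066.15 / 354 = 432.7 L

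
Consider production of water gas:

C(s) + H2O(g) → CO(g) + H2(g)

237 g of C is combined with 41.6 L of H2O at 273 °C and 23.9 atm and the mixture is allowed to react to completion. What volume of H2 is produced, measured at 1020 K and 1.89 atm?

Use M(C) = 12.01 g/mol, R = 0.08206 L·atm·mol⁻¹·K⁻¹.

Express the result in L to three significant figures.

n(C) = 237 / 12.01 = 19.73 mol
n(H2O) = PV/RT = (23.9 × 41.6) / (0.08206 × 546.15) = 22.18 mol
For 19.73 mol C, stoichiometry requires (1/1) × 19.73 = 19.73 mol H2O; 22.18 mol is available, so C is limiting.
n(H2) = (1/1) × 19.73 = 19.73 mol
V(H2) = nRT/P = 19.73 × 0.08206 × 1020 / 1.89 = 873.8 L

874 L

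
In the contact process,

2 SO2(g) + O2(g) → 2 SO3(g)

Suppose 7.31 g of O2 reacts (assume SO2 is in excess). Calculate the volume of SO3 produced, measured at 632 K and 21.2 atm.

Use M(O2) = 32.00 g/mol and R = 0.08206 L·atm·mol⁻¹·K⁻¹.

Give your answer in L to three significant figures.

1.12 L

n(O2) = 7.310 / 32.00 = 0.2284 mol
n(SO3) = (2/1) × 0.2284 = 0.4568 mol
V = nRT/P = 0.4568 × 0.08206 × 632 / 21.2 = 1.117 L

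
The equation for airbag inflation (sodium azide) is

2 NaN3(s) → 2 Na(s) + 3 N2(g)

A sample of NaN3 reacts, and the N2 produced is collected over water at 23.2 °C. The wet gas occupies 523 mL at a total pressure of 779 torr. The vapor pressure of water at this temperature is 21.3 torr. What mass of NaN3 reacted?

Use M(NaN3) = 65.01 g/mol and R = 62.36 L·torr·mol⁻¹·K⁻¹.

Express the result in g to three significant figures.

P(N2) = 779 − 21.3 = 757.7 torr
n(N2) = PV/RT = (757.7 × 0.5230) / (62.36 × 296.35) = 0.02144 mol
n(NaN3) = (2/3) × 0.02144 = 0.01429 mol
m(NaN3) = 0.01429 × 65.01 = 0.9290 g

0.929 g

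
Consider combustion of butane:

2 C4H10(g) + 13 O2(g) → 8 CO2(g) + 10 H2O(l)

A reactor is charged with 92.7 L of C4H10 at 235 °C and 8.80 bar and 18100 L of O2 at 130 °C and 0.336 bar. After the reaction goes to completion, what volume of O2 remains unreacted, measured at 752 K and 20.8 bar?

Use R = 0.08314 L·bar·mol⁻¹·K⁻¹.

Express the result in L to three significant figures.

n(C4H10) = PV/RT = (8.80 × 92.7) / (0.08314 × 508.15) = 19.31 mol
n(O2) = PV/RT = (0.336 × 18100) / (0.08314 × 403.15) = 181.4 mol
For 19.31 mol C4H10, stoichiometry requires (13/2) × 19.31 = 125.5 mol O2; 181.4 mol is available, so C4H10 is limiting.
n(O2) consumed = (13/2) × 19.31 = 125.5 mol; remaining = 181.4 − 125.5 = 55.90 mol
V(O2) = nRT/P = 55.90 × 0.08314 × 752 / 20.8 = 168.0 L

168 L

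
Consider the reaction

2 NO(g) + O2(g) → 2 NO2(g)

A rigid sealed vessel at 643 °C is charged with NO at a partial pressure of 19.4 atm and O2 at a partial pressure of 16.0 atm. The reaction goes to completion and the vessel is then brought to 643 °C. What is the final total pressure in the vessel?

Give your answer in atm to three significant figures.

Because the vessel is rigid and T is held at 643 °C, work the stoichiometry in partial pressures (P_i = n_iRT/V).
P(O2) required for 19.4 atm of NO = (1/2) × 19.4 = 9.700 atm; available 16.0 atm, so NO is limiting.
P(O2) remaining = 16.0 − (1/2) × 19.4 = 6.300 atm
P(gaseous products) = (2)/2 × 19.4 = 19.40 atm
P_total at 643 °C = 6.300 + 19.40 = 25.70 atm
Scaling to 643 °C: P = 25.70 × 916.15/916.15 = 25.70 atm

25.7 atm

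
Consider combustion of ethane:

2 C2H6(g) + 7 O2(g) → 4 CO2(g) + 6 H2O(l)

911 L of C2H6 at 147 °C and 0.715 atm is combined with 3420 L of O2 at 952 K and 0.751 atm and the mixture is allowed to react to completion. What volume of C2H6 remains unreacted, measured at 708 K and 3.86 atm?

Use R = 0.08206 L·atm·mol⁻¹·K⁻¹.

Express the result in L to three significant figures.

n(C2H6) = PV/RT = (0.715 × 911) / (0.08206 × 420.15) = 18.89 mol
n(O2) = PV/RT = (0.751 × 3420) / (0.08206 × 952) = 32.88 mol
For 18.89 mol C2H6, stoichiometry requires (7/2) × 18.89 = 66.12 mol O2; 32.88 mol is available, so O2 is limiting.
n(C2H6) consumed = (2/7) × 32.88 = 9.394 mol; remaining = 18.89 − 9.394 = 9.496 mol
V(C2H6) = nRT/P = 9.496 × 0.08206 × 708 / 3.86 = 142.9 L

143 L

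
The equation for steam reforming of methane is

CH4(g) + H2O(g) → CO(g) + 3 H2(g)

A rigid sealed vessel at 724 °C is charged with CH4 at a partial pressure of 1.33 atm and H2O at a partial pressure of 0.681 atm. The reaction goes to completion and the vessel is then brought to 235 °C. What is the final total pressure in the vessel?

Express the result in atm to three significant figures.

At constant V, partial pressures at 724 °C are proportional to moles, so apply stoichiometry directly to pressures.
P(H2O) required for 1.33 atm of CH4 = (1/1) × 1.33 = 1.330 atm; available 0.681 atm, so H2O is limiting.
P(CH4) remaining = 1.33 − (1/1) × 0.681 = 0.6490 atm
P(gaseous products) = (1+3)/1 × 0.681 = 2.724 atm
P_total at 724 °C = 0.6490 + 2.724 = 3.373 atm
Scaling to 235 °C: P = 3.373 × 508.15/997.15 = 1.719 atm

1.72 atm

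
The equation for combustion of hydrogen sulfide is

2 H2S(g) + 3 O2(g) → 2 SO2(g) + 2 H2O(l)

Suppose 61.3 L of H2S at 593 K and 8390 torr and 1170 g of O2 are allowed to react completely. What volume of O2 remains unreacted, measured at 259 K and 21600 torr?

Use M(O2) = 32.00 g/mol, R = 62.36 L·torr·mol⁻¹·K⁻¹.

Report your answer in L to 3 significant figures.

n(H2S) = PV/RT = (8390 × 61.3) / (62.36 × 593) = 13.91 mol
n(O2) = 1170 / 32.00 = 36.56 mol
For 13.91 mol H2S, stoichiometry requires (3/2) × 13.91 = 20.87 mol O2; 36.56 mol is available, so H2S is limiting.
n(O2) consumed = (3/2) × 13.91 = 20.87 mol; remaining = 36.56 − 20.87 = 15.69 mol
V(O2) = nRT/P = 15.69 × 62.36 × 259 / 21600 = 11.73 L

11.7 L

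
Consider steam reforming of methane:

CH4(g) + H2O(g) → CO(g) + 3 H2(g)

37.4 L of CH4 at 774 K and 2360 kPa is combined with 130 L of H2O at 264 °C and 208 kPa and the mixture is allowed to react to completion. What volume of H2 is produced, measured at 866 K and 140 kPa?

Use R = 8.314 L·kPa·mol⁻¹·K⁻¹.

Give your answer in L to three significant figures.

934 L

n(CH4) = PV/RT = (2360 × 37.4) / (8.314 × 774) = 13.72 mol
n(H2O) = PV/RT = (208 × 130) / (8.314 × 537.15) = 6.055 mol
For 13.72 mol CH4, stoichiometry requires (1/1) × 13.72 = 13.72 mol H2O; 6.055 mol is available, so H2O is limiting.
n(H2) = (3/1) × 6.055 = 18.16 mol
V(H2) = nRT/P = 18.16 × 8.314 × 866 / 140 = 933.9 L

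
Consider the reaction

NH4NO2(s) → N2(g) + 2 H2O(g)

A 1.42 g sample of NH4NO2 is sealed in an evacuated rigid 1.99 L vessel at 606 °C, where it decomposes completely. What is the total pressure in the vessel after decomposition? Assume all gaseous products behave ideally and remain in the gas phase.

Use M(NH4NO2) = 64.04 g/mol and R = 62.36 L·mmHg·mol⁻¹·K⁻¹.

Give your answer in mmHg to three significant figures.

n(NH4NO2) = 1.42 / 64.04 = 0.02217 mol
n(gas produced) = (3/1) × 0.02217 = 0.06651 mol
P = nRT/V = 0.06651 × 62.36 × 879.15 / 1.99 = 1832 mmHg

1830 mmHg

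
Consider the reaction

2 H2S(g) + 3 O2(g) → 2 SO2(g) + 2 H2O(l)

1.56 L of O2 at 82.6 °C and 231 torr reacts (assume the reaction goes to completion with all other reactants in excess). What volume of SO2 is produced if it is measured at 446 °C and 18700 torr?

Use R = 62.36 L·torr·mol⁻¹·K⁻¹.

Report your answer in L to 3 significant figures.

0.0260 L

n(O2) = PV/RT = (231 × 1.56) / (62.36 × 355.75) = 0.01624 mol
n(SO2) = (2/3) × 0.01624 = 0.01083 mol
V = nRT/P = 0.01083 × 62.36 × 719.15 / 18700 = 0.02597 L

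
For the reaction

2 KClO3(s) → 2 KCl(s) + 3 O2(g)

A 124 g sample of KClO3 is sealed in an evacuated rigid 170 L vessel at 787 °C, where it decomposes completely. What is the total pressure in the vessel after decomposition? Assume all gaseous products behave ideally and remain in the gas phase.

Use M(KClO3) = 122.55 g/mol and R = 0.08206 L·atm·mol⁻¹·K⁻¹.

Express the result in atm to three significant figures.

n(KClO3) = 124 / 122.55 = 1.012 mol
n(gas produced) = (3/2) × 1.012 = 1.518 mol
P = nRT/V = 1.518 × 0.08206 × 1060.15 / 170 = 0.7768 atm

0.777 atm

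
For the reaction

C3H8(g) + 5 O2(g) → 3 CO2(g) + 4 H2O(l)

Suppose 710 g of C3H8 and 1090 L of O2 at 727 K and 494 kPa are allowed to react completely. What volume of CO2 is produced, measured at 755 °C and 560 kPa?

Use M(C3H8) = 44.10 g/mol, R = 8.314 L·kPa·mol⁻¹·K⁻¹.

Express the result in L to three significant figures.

n(C3H8) = 710 / 44.10 = 16.10 mol
n(O2) = PV/RT = (494 × 1090) / (8.314 × 727) = 89.09 mol
For 16.10 mol C3H8, stoichiometry requires (5/1) × 16.10 = 80.50 mol O2; 89.09 mol is available, so C3H8 is limiting.
n(CO2) = (3/1) × 16.10 = 48.30 mol
V(CO2) = nRT/P = 48.30 × 8.314 × 1028.15 / 560 = 737.3 L

737 L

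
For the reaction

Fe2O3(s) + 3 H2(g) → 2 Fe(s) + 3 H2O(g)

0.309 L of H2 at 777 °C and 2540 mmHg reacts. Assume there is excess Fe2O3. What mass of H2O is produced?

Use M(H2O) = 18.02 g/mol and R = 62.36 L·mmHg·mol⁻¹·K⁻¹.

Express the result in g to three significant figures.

n(H2) = PV/RT = (2540 × 0.309) / (62.36 × 1050.15) = 0.01198 mol
n(H2O) = (3/3) × 0.01198 = 0.01198 mol
m(H2O) = 0.01198 × 18.02 = 0.2159 g

0.216 g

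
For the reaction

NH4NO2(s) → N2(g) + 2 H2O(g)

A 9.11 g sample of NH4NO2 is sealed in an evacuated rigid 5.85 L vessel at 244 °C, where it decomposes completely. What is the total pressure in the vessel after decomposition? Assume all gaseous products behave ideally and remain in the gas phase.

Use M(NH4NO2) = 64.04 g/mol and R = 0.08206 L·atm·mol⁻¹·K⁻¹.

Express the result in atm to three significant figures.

3.10 atm

n(NH4NO2) = 9.11 / 64.04 = 0.1423 mol
n(gas produced) = (3/1) × 0.1423 = 0.4269 mol
P = nRT/V = 0.4269 × 0.08206 × 517.15 / 5.85 = 3.097 atm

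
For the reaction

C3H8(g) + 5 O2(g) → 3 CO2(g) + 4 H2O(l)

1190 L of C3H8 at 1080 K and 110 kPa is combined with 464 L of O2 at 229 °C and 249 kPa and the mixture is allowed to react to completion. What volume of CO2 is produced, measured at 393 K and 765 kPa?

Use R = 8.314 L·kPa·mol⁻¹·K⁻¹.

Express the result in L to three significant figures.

70.9 L

n(C3H8) = PV/RT = (110 × 1190) / (8.314 × 1080) = 14.58 mol
n(O2) = PV/RT = (249 × 464) / (8.314 × 502.15) = 27.67 mol
For 14.58 mol C3H8, stoichiometry requires (5/1) × 14.58 = 72.90 mol O2; 27.67 mol is available, so O2 is limiting.
n(CO2) = (3/5) × 27.67 = 16.60 mol
V(CO2) = nRT/P = 16.60 × 8.314 × 393 / 765 = 70.90 L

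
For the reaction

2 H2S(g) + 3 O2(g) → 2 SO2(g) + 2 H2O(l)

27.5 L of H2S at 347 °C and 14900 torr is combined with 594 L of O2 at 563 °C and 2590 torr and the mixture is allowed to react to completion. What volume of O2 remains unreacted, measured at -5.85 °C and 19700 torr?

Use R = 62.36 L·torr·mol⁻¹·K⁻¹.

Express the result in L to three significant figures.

n(H2S) = PV/RT = (14900 × 27.5) / (62.36 × 620.15) = 10.60 mol
n(O2) = PV/RT = (2590 × 594) / (62.36 × 836.15) = 29.51 mol
For 10.60 mol H2S, stoichiometry requires (3/2) × 10.60 = 15.90 mol O2; 29.51 mol is available, so H2S is limiting.
n(O2) consumed = (3/2) × 10.60 = 15.90 mol; remaining = 29.51 − 15.90 = 13.61 mol
V(O2) = nRT/P = 13.61 × 62.36 × 267.3 / 19700 = 11.52 L

11.5 L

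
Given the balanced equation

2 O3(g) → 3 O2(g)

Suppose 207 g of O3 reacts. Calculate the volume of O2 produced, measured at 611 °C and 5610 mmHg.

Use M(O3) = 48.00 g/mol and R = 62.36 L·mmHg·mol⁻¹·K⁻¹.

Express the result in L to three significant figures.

n(O3) = 207.0 / 48.00 = 4.312 mol
n(O2) = (3/2) × 4.312 = 6.468 mol
V = nRT/P = 6.468 × 62.36 × 884.15 / 5610 = 63.57 L

63.6 L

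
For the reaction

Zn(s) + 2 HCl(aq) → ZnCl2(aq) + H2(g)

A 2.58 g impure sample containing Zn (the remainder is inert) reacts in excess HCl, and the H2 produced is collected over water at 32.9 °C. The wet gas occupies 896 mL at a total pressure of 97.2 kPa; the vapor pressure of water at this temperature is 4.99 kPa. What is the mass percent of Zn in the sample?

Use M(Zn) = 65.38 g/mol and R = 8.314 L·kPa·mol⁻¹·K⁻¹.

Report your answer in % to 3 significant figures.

82.3 %

P(H2) = 97.2 − 4.99 = 92.21 kPa
n(H2) = PV/RT = (92.21 × 0.8960) / (8.314 × 306.05) = 0.03247 mol
n(Zn) = (1/1) × 0.03247 = 0.03247 mol
m(Zn) = 0.03247 × 65.38 = 2.123 g
%Zn = 2.123 / 2.58 × 100 = 82.29%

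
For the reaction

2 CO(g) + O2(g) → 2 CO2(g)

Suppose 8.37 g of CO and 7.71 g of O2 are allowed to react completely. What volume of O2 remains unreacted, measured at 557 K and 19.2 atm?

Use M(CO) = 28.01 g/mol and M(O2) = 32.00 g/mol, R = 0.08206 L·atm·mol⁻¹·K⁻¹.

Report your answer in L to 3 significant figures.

0.218 L

n(CO) = 8.37 / 28.01 = 0.2988 mol
n(O2) = 7.71 / 32.00 = 0.2409 mol
For 0.2988 mol CO, stoichiometry requires (1/2) × 0.2988 = 0.1494 mol O2; 0.2409 mol is available, so CO is limiting.
n(O2) consumed = (1/2) × 0.2988 = 0.1494 mol; remaining = 0.2409 − 0.1494 = 0.09150 mol
V(O2) = nRT/P = 0.09150 × 0.08206 × 557 / 19.2 = 0.2178 L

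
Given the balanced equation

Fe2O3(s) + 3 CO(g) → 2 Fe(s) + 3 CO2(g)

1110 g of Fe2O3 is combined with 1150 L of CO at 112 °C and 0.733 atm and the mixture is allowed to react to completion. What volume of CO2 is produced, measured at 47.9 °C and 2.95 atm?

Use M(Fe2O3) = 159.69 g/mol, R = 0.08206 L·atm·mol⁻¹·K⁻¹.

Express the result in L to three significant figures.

n(Fe2O3) = 1110 / 159.69 = 6.951 mol
n(CO) = PV/RT = (0.733 × 1150) / (0.08206 × 385.15) = 26.67 mol
For 6.951 mol Fe2O3, stoichiometry requires (3/1) × 6.951 = 20.85 mol CO; 26.67 mol is available, so Fe2O3 is limiting.
n(CO2) = (3/1) × 6.951 = 20.85 mol
V(CO2) = nRT/P = 20.85 × 0.08206 × 321.05 / 2.95 = 186.2 L

186 L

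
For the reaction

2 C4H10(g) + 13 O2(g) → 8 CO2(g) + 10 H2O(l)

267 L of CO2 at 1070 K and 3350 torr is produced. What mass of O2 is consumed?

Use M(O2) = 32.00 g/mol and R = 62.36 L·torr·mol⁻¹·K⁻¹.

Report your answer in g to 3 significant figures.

697 g

n(CO2) = PV/RT = (3350 × 267) / (62.36 × 1070) = 13.40 mol
n(O2) = (13/8) × 13.40 = 21.78 mol
m(O2) = 21.78 × 32.00 = 697.0 g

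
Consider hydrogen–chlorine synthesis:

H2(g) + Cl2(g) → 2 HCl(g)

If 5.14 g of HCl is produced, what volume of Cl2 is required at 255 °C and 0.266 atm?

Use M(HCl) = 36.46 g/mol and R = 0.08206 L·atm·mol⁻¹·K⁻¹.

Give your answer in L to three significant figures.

11.5 L

n(HCl) = 5.140 / 36.46 = 0.1410 mol
n(Cl2) = (1/2) × 0.1410 = 0.07050 mol
V = nRT/P = 0.07050 × 0.08206 × 528.15 / 0.266 = 11.49 L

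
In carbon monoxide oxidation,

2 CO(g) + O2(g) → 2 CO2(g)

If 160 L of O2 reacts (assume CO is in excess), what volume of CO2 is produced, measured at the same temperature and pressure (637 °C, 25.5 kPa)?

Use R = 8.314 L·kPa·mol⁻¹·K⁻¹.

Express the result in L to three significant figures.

At constant T and P, gas volumes are in the mole ratio: V(CO2) = (2/1) × 160 = 320.0 L

320 L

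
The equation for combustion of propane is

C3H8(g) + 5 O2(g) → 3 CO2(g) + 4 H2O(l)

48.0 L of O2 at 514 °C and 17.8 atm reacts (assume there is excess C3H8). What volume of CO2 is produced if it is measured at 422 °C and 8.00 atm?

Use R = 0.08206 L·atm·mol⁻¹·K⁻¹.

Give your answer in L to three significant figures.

n(O2) = PV/RT = (17.8 × 48.0) / (0.08206 × 787.15) = 13.23 mol
n(CO2) = (3/5) × 13.23 = 7.938 mol
V = nRT/P = 7.938 × 0.08206 × 695.15 / 8.00 = 56.60 L

56.6 L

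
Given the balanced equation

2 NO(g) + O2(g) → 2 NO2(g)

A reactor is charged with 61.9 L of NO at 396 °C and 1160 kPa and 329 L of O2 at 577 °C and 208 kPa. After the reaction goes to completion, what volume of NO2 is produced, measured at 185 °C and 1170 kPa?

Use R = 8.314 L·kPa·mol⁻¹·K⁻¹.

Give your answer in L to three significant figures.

42.0 L

n(NO) = PV/RT = (1160 × 61.9) / (8.314 × 669.15) = 12.91 mol
n(O2) = PV/RT = (208 × 329) / (8.314 × 850.15) = 9.682 mol
For 12.91 mol NO, stoichiometry requires (1/2) × 12.91 = 6.455 mol O2; 9.682 mol is available, so NO is limiting.
n(NO2) = (2/2) × 12.91 = 12.91 mol
V(NO2) = nRT/P = 12.91 × 8.314 × 458.15 / 1170 = 42.03 L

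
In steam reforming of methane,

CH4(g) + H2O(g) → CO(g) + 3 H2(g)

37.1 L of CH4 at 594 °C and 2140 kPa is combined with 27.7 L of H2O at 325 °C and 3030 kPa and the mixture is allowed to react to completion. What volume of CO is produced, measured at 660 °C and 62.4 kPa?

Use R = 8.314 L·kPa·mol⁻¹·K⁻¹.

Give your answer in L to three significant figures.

1370 L

n(CH4) = PV/RT = (2140 × 37.1) / (8.314 × 867.15) = 11.01 mol
n(H2O) = PV/RT = (3030 × 27.7) / (8.314 × 598.15) = 16.88 mol
For 11.01 mol CH4, stoichiometry requires (1/1) × 11.01 = 11.01 mol H2O; 16.88 mol is available, so CH4 is limiting.
n(CO) = (1/1) × 11.01 = 11.01 mol
V(CO) = nRT/P = 11.01 × 8.314 × 933.15 / 62.4 = 1369 L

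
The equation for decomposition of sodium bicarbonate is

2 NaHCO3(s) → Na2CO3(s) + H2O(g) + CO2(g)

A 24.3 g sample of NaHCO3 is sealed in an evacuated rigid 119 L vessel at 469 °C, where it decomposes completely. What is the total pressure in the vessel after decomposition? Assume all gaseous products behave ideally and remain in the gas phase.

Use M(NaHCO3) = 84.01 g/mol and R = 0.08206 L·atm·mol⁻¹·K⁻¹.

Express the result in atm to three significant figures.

n(NaHCO3) = 24.3 / 84.01 = 0.2893 mol
n(gas produced) = (2/2) × 0.2893 = 0.2893 mol
P = nRT/V = 0.2893 × 0.08206 × 742.15 / 119 = 0.1481 atm

0.148 atm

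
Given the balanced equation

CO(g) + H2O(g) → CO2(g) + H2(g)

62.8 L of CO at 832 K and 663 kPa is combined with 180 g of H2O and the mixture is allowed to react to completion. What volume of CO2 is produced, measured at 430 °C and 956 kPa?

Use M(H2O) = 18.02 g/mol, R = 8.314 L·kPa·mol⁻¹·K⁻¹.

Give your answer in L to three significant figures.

n(CO) = PV/RT = (663 × 62.8) / (8.314 × 832) = 6.019 mol
n(H2O) = 180 / 18.02 = 9.989 mol
For 6.019 mol CO, stoichiometry requires (1/1) × 6.019 = 6.019 mol H2O; 9.989 mol is available, so CO is limiting.
n(CO2) = (1/1) × 6.019 = 6.019 mol
V(CO2) = nRT/P = 6.019 × 8.314 × 703.15 / 956 = 36.81 L

36.8 L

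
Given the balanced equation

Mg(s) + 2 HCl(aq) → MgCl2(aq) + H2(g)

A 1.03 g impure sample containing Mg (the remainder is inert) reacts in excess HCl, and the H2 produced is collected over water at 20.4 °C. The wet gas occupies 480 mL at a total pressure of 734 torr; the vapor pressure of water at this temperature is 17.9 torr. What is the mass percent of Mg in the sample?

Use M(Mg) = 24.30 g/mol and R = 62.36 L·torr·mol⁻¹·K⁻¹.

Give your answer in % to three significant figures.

44.3 %

P(H2) = 734 − 17.9 = 716.1 torr
n(H2) = PV/RT = (716.1 × 0.4800) / (62.36 × 293.55) = 0.01878 mol
n(Mg) = (1/1) × 0.01878 = 0.01878 mol
m(Mg) = 0.01878 × 24.30 = 0.4564 g
%Mg = 0.4564 / 1.03 × 100 = 44.31%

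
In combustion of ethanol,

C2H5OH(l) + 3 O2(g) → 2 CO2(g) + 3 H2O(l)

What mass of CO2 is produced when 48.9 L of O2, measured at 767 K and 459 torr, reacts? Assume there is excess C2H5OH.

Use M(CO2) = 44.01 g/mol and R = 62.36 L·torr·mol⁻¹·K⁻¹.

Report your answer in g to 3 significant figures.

13.8 g

n(O2) = PV/RT = (459 × 48.9) / (62.36 × 767) = 0.4693 mol
n(CO2) = (2/3) × 0.4693 = 0.3129 mol
m(CO2) = 0.3129 × 44.01 = 13.77 g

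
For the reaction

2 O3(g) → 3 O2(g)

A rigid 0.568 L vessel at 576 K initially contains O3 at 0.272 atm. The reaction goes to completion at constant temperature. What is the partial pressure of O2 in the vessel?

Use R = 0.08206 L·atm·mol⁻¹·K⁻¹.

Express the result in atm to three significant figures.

n(O3)₀ = PV/RT = (0.272 × 0.568) / (0.08206 × 576) = 0.003269 mol
n(O2) = (3/2) × 0.003269 = 0.004903 mol
P(O2) = nRT/V = 0.004903 × 0.08206 × 576 / 0.568 = 0.4080 atm

0.408 atm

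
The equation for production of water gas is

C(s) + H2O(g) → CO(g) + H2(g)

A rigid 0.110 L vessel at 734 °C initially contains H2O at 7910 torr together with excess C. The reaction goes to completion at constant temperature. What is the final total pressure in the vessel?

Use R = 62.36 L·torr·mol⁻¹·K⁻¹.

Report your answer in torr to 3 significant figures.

At constant T and V, P ∝ n(gas): 1 mol gas → 2 mol gas.
P_final = (2/1) × 7910 = 15820 torr

15800 torr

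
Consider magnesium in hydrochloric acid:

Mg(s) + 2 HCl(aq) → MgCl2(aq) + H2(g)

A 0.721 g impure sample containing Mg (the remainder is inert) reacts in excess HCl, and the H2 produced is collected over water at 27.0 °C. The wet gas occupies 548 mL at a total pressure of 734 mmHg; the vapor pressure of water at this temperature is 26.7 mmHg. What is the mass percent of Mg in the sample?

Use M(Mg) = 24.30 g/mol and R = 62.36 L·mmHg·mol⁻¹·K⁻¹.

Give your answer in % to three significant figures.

P(H2) = 734 − 26.7 = 707.3 mmHg
n(H2) = PV/RT = (707.3 × 0.5480) / (62.36 × 300.15) = 0.02071 mol
n(Mg) = (1/1) × 0.02071 = 0.02071 mol
m(Mg) = 0.02071 × 24.30 = 0.5033 g
%Mg = 0.5033 / 0.721 × 100 = 69.81%

69.8 %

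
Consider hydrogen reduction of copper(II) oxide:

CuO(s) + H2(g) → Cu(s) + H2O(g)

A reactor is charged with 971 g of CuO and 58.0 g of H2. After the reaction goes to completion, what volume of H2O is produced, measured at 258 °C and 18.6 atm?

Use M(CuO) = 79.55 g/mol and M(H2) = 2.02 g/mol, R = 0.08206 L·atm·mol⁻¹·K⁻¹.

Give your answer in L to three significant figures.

n(CuO) = 971 / 79.55 = 12.21 mol
n(H2) = 58.0 / 2.02 = 28.71 mol
For 12.21 mol CuO, stoichiometry requires (1/1) × 12.21 = 12.21 mol H2; 28.71 mol is available, so CuO is limiting.
n(H2O) = (1/1) × 12.21 = 12.21 mol
V(H2O) = nRT/P = 12.21 × 0.08206 × 531.15 / 18.6 = 28.61 L

28.6 L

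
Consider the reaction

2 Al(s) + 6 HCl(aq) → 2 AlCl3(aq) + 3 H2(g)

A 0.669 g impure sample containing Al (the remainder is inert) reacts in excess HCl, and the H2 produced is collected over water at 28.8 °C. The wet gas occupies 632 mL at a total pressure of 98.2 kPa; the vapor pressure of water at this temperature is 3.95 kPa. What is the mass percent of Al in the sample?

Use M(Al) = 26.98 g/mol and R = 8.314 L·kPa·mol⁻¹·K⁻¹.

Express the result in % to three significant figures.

63.8 %

P(H2) = 98.2 − 3.95 = 94.25 kPa
n(H2) = PV/RT = (94.25 × 0.6320) / (8.314 × 301.95) = 0.02373 mol
n(Al) = (2/3) × 0.02373 = 0.01582 mol
m(Al) = 0.01582 × 26.98 = 0.4268 g
%Al = 0.4268 / 0.669 × 100 = 63.80%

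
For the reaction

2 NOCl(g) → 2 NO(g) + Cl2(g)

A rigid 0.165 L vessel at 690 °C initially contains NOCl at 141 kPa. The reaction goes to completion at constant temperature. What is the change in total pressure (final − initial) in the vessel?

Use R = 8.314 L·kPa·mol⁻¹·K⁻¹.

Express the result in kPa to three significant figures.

70.5 kPa

At constant T and V, P ∝ n(gas): 2 mol gas → 3 mol gas.
P_final = (3/2) × 141 = 211.5 kPa; ΔP = 211.5 − 141 = 70.50 kPa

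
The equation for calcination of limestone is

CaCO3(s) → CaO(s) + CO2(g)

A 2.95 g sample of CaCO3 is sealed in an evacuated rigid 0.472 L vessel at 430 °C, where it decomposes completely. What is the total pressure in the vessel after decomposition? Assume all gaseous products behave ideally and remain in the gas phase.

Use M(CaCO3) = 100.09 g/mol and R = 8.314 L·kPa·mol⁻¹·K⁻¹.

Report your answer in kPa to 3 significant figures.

n(CaCO3) = 2.95 / 100.09 = 0.02947 mol
n(gas produced) = (1/1) × 0.02947 = 0.02947 mol
P = nRT/V = 0.02947 × 8.314 × 703.15 / 0.472 = 365.0 kPa

365 kPa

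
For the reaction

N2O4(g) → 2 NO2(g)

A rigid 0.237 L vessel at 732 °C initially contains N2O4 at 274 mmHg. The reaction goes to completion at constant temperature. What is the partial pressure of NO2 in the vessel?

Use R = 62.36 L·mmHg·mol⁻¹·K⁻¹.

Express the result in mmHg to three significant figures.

548 mmHg

n(N2O4)₀ = PV/RT = (274 × 0.237) / (62.36 × 1005.15) = 0.001036 mol
n(NO2) = (2/1) × 0.001036 = 0.002072 mol
P(NO2) = nRT/V = 0.002072 × 62.36 × 1005.15 / 0.237 = 548.0 mmHg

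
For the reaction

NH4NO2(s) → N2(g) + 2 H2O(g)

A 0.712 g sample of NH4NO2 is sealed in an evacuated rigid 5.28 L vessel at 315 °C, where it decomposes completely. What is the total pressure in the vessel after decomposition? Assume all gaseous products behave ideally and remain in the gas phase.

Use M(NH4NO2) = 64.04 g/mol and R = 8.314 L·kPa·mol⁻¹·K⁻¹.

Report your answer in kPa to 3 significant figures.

n(NH4NO2) = 0.712 / 64.04 = 0.01112 mol
n(gas produced) = (3/1) × 0.01112 = 0.03336 mol
P = nRT/V = 0.03336 × 8.314 × 588.15 / 5.28 = 30.90 kPa

30.9 kPa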